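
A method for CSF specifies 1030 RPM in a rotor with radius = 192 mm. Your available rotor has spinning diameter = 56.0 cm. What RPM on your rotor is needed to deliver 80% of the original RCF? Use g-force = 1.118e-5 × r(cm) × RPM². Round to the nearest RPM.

≈ 763 RPM

Original rotor: r = 192 mm = 19.2 cm
RCF_original = 1.118 × 10⁻⁵ × 19.2 × (1030)² = 1.118 × 10⁻⁵ × 19.2 × 1,060,900 ≈ 227.7 × g
Target RCF = 0.8 × 227.7 ≈ 182.2 × g
Your rotor: r = 56.0 / 2 = 28 cm
182.2 = 1.118 × 10⁻⁵ × 28 × N²
N² = 182.2 / (31.304 × 10⁻⁵) = 582,034
N ≈ √582,034 ≈ 762.9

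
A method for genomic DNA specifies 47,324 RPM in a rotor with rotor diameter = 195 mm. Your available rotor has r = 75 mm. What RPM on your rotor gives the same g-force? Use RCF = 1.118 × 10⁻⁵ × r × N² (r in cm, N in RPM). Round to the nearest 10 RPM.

≈ 53960 RPM

Original rotor: r = 195 mm / 2 = 97.5 mm = 9.75 cm
RCF_original = 1.118 × 10⁻⁵ × 9.75 × (47324)² = 1.118 × 10⁻⁵ × 9.75 × 2,239,560,976 ≈ 244,123.3 × g
Your rotor: r = 75 mm = 7.5 cm
244,123.3 = 1.118 × 10⁻⁵ × 7.5 × N²
N² = 244,123.3 / (8.385 × 10⁻⁵) = 2,911,428,742
N ≈ √2,911,428,742 ≈ 53,957.7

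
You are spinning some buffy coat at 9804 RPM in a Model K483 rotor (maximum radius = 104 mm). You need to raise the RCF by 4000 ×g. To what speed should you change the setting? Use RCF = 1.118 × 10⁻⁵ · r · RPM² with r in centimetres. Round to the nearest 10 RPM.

11420 RPM

r = 104 mm = 10.4 cm
Current RCF = 1.118 × 10⁻⁵ × 10.4 × (9804)² = 1.118 × 10⁻⁵ × 10.4 × 96,118,416 ≈ 11,175.9 × g
Target RCF = 11,175.9 + 4,000 = 15,175.9 × g
N² = 15,175.9 / (11.6272 × 10⁻⁵) = 130,520,676
N ≈ √130,520,676 ≈ 11,424.6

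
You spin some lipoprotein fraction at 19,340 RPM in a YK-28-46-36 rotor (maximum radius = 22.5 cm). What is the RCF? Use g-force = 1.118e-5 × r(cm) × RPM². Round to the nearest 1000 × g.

RCF = 1.118 × 10⁻⁵ × 22.5 × (19340)² = 1.118 × 10⁻⁵ × 22.5 × 374,035,600 ≈ 94,088.7 × g

RCF ≈ 94000 g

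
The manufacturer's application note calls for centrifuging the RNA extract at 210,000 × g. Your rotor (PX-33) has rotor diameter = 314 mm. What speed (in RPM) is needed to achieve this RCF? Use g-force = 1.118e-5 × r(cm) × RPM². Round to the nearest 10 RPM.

N ≈ 34590 RPM

r = 314 mm / 2 = 157 mm = 15.7 cm
210,000 = 1.118 × 10⁻⁵ × 15.7 × N²
N² = 210,000 / (17.5526 × 10⁻⁵) = 1,196,403,952
N ≈ √1,196,403,952 ≈ 34,589.1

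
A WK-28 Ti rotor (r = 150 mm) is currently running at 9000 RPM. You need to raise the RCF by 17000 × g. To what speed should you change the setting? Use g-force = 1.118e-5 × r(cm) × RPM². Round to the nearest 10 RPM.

r = 150 mm = 15.0 cm
Current RCF = 1.118 × 10⁻⁵ × 15 × (9000)² = 1.118 × 10⁻⁵ × 15 × 81,000,000 ≈ 13,583.7 × g
Target RCF = 13,583.7 + 17,000 = 30,583.7 × g
N² = 30,583.7 / (16.77 × 10⁻⁵) = 182,371,497
N ≈ √182,371,497 ≈ 13,504.5

≈ 13500 RPM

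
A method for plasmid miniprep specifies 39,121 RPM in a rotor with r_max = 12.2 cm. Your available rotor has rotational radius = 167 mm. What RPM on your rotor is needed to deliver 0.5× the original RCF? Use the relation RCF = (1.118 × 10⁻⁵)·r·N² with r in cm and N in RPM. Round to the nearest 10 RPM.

RCF_original = 1.118 × 10⁻⁵ × 12.2 × (39121)² = 1.118 × 10⁻⁵ × 12.2 × 1,530,452,641 ≈ 208,747.6 × g
Target RCF = 0.5 × 208,747.6 ≈ 104,373.8 × g
Your rotor: r = 167 mm = 16.7 cm
104,373.8 = 1.118 × 10⁻⁵ × 16.7 × N²
N² = 104,373.8 / (18.6706 × 10⁻⁵) = 559,027,562
N ≈ √559,027,562 ≈ 23,643.8

≈ 23640 RPM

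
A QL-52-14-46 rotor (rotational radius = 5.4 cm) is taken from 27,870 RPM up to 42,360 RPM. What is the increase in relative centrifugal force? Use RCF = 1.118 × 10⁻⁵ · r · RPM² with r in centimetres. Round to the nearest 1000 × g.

61000 x g

RCF₁ = 1.118 × 10⁻⁵ × 5.4 × (27870)² = 1.118 × 10⁻⁵ × 5.4 × 776,736,900 ≈ 46,893.2 × g
RCF₂ = 1.118 × 10⁻⁵ × 5.4 × (42360)² = 1.118 × 10⁻⁵ × 5.4 × 1,794,369,600 ≈ 108,329.7 × g
Increase = 108,329.7 − 46,893.2 = 61,436.5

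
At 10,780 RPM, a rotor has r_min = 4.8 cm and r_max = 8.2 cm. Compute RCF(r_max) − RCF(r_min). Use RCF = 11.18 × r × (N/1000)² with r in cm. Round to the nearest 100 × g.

≈ 4400 x g

ΔRCF = 11.18 × (r_max − r_min) × (N/1000)² = 11.18 × 3.4 × 116.2084 ≈ 4,417.3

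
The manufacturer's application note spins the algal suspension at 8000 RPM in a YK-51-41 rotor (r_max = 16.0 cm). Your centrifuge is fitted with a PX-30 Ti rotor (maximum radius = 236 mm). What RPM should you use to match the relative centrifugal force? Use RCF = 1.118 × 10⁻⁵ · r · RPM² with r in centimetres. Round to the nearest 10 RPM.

RCF_original = 1.118 × 10⁻⁵ × 16 × (8000)² = 1.118 × 10⁻⁵ × 16 × 64,000,000 ≈ 11,448.3 × g
Your rotor: r = 236 mm = 23.6 cm
11,448.3 = 1.118 × 10⁻⁵ × 23.6 × N²
N² = 11,448.3 / (26.3848 × 10⁻⁵) = 43,389,755
N ≈ √43,389,755 ≈ 6,587.1

≈ 6590 RPM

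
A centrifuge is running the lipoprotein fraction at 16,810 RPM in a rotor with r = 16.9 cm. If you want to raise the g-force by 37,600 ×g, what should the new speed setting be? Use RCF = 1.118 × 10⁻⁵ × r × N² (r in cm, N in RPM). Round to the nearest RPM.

21945 RPM

Current RCF = 1.118 × 10⁻⁵ × 16.9 × (16810)² = 1.118 × 10⁻⁵ × 16.9 × 282,576,100 ≈ 53,390.5 × g
Target RCF = 53,390.5 + 37,600 = 90,990.5 × g
N² = 90,990.5 / (18.8942 × 10⁻⁵) = 481,579,003
N ≈ √481,579,003 ≈ 21,944.9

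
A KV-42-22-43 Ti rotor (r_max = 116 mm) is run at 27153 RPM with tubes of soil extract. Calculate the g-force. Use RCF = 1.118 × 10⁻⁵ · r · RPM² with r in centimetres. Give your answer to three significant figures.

95600 g

r = 116 mm = 11.6 cm
RCF = 1.118 × 10⁻⁵ × r × N²
RCF = 1.118 × 10⁻⁵ × 11.6 × (27153)² = 1.118 × 10⁻⁵ × 11.6 × 737,285,409 ≈ 95,617.1 × g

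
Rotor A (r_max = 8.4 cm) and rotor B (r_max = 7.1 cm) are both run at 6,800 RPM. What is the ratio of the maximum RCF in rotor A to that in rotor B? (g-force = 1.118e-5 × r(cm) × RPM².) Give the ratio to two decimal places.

1.18

At fixed N, RCF ∝ r, so RCF_A/RCF_B = r_A/r_B = 8.4 / 7.1 = 1.1831.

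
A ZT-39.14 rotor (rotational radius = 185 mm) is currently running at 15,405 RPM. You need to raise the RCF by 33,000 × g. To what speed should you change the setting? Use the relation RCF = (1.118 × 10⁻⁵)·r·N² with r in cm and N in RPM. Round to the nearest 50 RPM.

r = 185 mm = 18.5 cm
Current RCF = 1.118 × 10⁻⁵ × 18.5 × (15405)² = 1.118 × 10⁻⁵ × 18.5 × 237,314,025 ≈ 49,083.7 × g
Target RCF = 49,083.7 + 33,000 = 82,083.7 × g
N² = 82,083.7 / (20.683 × 10⁻⁵) = 396,865,542
N ≈ √396,865,542 ≈ 19,921.5

N₂ ≈ 19900 RPM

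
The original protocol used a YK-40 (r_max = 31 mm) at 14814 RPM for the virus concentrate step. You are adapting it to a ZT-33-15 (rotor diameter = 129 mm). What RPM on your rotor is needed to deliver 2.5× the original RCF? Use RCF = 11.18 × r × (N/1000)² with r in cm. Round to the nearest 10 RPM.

Original rotor: r = 31 mm = 3.1 cm
RCF_original = 11.18 × 3.1 × (14.814)² = 11.18 × 3.1 × 219.454596 ≈ 7,605.9 × g
Target RCF = 2.5 × 7,605.9 ≈ 19,014.8 × g
Your rotor: r = 129 mm / 2 = 64.5 mm = 6.45 cm
19,014.8 = 11.18 × 6.45 × (N/1000)²
(N/1000)² = 19,014.8 / 72.111 = 263.6879
N = 1000 × √263.6879 ≈ 16,238.5

≈ 16240 RPM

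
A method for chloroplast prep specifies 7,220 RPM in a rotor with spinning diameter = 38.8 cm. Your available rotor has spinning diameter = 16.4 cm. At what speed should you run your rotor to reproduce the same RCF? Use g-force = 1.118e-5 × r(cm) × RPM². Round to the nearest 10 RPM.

Original rotor: r = 38.8 / 2 = 19.4 cm
RCF = 1.118 × 10⁻⁵ × r × N²
RCF_original = 1.118 × 10⁻⁵ × 19.4 × (7220)² = 1.118 × 10⁻⁵ × 19.4 × 52,128,400 ≈ 11,306.2 × g
Your rotor: r = 16.4 / 2 = 8.2 cm
11,306.2 = 1.118 × 10⁻⁵ × 8.2 × N²
N² = 11,306.2 / (9.1676 × 10⁻⁵) = 123,327,807
N ≈ √123,327,807 ≈ 11,105.3

11110 RPM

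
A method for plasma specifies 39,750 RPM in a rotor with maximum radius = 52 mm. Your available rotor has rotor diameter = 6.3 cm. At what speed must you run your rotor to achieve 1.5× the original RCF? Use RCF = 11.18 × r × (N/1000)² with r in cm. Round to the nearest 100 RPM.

Original rotor: r = 52 mm = 5.2 cm
RCF_original = 11.18 × 5.2 × (39.75)² = 11.18 × 5.2 × 1,580.0625 ≈ 91,858.5 × g
Target RCF = 1.5 × 91,858.5 ≈ 137,787.8 × g
Your rotor: r = 6.3 / 2 = 3.15 cm
137,787.8 = 11.18 × 3.15 × (N/1000)²
(N/1000)² = 137,787.8 / 35.217 = 3912.537
N = 1000 × √3912.537 ≈ 62,550.3

≈ 62600 RPM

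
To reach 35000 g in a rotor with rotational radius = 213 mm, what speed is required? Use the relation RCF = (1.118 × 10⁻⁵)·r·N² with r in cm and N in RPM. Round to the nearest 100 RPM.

r = 213 mm = 21.3 cm
35,000 = 1.118 × 10⁻⁵ × 21.3 × N²
N² = 35,000 / (23.8134 × 10⁻⁵) = 146,976,072
N ≈ √146,976,072 ≈ 12,123.4

N ≈ 12100 RPM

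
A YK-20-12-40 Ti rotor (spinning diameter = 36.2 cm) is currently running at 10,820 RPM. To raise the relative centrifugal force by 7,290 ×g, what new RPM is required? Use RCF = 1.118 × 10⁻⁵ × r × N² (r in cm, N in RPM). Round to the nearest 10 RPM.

N₂ ≈ 12370 RPM

r = 36.2 / 2 = 18.1 cm
Current RCF = 1.118 × 10⁻⁵ × 18.1 × (10820)² = 1.118 × 10⁻⁵ × 18.1 × 117,072,400 ≈ 23,690.5 × g
Target RCF = 23,690.5 + 7,290 = 30,980.5 × g
N² = 30,980.5 / (20.2358 × 10⁻⁵) = 153,097,481
N ≈ √153,097,481 ≈ 12,373.3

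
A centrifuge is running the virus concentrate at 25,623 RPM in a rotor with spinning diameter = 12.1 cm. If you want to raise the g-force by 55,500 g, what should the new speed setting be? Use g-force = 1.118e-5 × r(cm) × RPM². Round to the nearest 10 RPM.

≈ 38430 RPM

r = 12.1 / 2 = 6.05 cm
Current RCF = 1.118 × 10⁻⁵ × 6.05 × (25623)² = 1.118 × 10⁻⁵ × 6.05 × 656,538,129 ≈ 44,407.6 × g
Target RCF = 44,407.6 + 55,500 = 99,907.6 × g
N² = 99,907.6 / (6.7639 × 10⁻⁵) = 1,477,070,921
N ≈ √1,477,070,921 ≈ 38,432.7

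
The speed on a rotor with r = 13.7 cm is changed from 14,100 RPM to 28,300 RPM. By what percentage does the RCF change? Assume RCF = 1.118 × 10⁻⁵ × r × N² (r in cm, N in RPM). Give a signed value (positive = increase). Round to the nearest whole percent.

+303%

RCF ∝ N², so the ratio is (28300/14100)² = (2.007092)² = 4.0284.
Change = 4.0284 − 1 = +3.0284 → +302.8%.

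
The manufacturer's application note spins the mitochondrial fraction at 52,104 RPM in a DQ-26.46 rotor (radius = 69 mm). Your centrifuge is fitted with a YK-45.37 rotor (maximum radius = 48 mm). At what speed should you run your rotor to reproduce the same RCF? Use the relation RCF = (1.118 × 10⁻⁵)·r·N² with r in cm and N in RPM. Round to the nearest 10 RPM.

Original rotor: r = 69 mm = 6.9 cm
RCF = 1.118 × 10⁻⁵ × r × N²
RCF_original = 1.118 × 10⁻⁵ × 6.9 × (52104)² = 1.118 × 10⁻⁵ × 6.9 × 2,714,826,816 ≈ 209,427.2 × g
Your rotor: r = 48 mm = 4.8 cm
209,427.2 = 1.118 × 10⁻⁵ × 4.8 × N²
N² = 209,427.2 / (5.3664 × 10⁻⁵) = 3,902,564,103
N ≈ √3,902,564,103 ≈ 62,470.5

62470 RPM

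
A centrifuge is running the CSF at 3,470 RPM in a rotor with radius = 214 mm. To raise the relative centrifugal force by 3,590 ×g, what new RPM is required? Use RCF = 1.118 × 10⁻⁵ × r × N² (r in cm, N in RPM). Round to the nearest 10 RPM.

≈ 5200 RPM

r = 214 mm = 21.4 cm
Current RCF = 1.118 × 10⁻⁵ × 21.4 × (3470)² = 1.118 × 10⁻⁵ × 21.4 × 12,040,900 ≈ 2,880.8 × g
Target RCF = 2,880.8 + 3,590 = 6,470.8 × g
N² = 6,470.8 / (23.9252 × 10⁻⁵) = 27,045,960
N ≈ √27,045,960 ≈ 5,200.6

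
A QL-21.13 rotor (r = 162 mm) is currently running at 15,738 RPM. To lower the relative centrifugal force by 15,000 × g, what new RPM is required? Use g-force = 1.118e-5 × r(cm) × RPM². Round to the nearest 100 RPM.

r = 162 mm = 16.2 cm
Current RCF = 1.118 × 10⁻⁵ × 16.2 × (15738)² = 1.118 × 10⁻⁵ × 16.2 × 247,684,644 ≈ 44,859.7 × g
Target RCF = 44,859.7 − 15,000 = 29,859.7 × g
N² = 29,859.7 / (18.1116 × 10⁻⁵) = 164,865,059
N ≈ √164,865,059 ≈ 12,840.0

≈ 12800 RPM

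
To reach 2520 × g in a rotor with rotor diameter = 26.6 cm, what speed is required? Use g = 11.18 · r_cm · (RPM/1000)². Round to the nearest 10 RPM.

r = 26.6 / 2 = 13.3 cm
RCF = 11.18 × r × (N/1000)²
2,520 = 11.18 × 13.3 × (N/1000)²
(N/1000)² = 2,520 / 148.694 = 16.94756
N = 1000 × √16.94756 ≈ 4,116.7

N ≈ 4120 RPM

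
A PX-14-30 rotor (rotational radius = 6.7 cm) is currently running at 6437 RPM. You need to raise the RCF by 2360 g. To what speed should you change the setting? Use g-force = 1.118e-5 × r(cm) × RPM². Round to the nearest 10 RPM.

Current RCF = 1.118 × 10⁻⁵ × 6.7 × (6437)² = 1.118 × 10⁻⁵ × 6.7 × 41,434,969 ≈ 3,103.7 × g
Target RCF = 3,103.7 + 2,360 = 5,463.7 × g
N² = 5,463.7 / (7.4906 × 10⁻⁵) = 72,940,752
N ≈ √72,940,752 ≈ 8,540.5

N₂ ≈ 8540 RPM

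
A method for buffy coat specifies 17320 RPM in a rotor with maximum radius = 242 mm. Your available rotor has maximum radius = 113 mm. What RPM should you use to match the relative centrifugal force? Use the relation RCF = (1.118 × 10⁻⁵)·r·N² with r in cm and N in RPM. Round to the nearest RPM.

Original rotor: r = 242 mm = 24.2 cm
RCF = 1.118 × 10⁻⁵ × r × N²
RCF_original = 1.118 × 10⁻⁵ × 24.2 × (17320)² = 1.118 × 10⁻⁵ × 24.2 × 299,982,400 ≈ 81,162 × g
Your rotor: r = 113 mm = 11.3 cm
81,162 = 1.118 × 10⁻⁵ × 11.3 × N²
N² = 81,162 / (12.6334 × 10⁻⁵) = 642,439,882
N ≈ √642,439,882 ≈ 25,346.4

25346 RPM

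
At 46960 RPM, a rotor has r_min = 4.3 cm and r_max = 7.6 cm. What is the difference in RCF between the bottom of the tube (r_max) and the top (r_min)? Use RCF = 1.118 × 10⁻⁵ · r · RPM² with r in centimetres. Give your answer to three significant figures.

RCF_max = 1.118 × 10⁻⁵ × 7.6 × (46960)² = 1.118 × 10⁻⁵ × 7.6 × 2,205,241,600 ≈ 187,375 × g
RCF_min = 1.118 × 10⁻⁵ × 4.3 × (46960)² = 1.118 × 10⁻⁵ × 4.3 × 2,205,241,600 ≈ 106,014.8 × g
ΔRCF = 187,375 − 106,014.8 = 81,360.2

81400 x g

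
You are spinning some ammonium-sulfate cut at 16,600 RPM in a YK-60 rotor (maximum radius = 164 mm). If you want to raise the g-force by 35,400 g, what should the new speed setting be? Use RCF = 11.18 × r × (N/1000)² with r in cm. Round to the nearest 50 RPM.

r = 164 mm = 16.4 cm
Current RCF = 11.18 × 16.4 × (16.6)² = 11.18 × 16.4 × 275.56 ≈ 50,524.5 × g
Target RCF = 50,524.5 + 35,400 = 85,924.5 × g
(N/1000)² = 85,924.5 / 183.352 = 468.6314
N = 1000 × √468.6314 ≈ 21,647.9

≈ 21650 RPM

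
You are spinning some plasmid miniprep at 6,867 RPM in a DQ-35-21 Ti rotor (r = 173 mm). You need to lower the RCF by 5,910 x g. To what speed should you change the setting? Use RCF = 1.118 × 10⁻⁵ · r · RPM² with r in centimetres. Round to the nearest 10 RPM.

4070 RPM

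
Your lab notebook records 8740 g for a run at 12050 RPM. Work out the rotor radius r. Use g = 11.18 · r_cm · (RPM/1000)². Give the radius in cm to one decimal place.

r ≈ 5.4 cm

RCF = 11.18 × r × (N/1000)²
8740 = 11.18 × r × (12.05)²
r = 8740 / (11.18 × 145.2025) = 8740 / 1623.364 ≈ 5.384 cm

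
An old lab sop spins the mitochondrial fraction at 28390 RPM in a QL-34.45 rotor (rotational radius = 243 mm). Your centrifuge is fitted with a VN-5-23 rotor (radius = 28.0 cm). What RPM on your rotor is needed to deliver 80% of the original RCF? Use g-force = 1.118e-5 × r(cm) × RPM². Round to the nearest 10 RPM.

Original rotor: r = 243 mm = 24.3 cm
RCF_original = 1.118 × 10⁻⁵ × 24.3 × (28390)² = 1.118 × 10⁻⁵ × 24.3 × 805,992,100 ≈ 218,967.1 × g
Target RCF = 0.8 × 218,967.1 ≈ 175,173.7 × g
175,173.7 = 1.118 × 10⁻⁵ × 28 × N²
N² = 175,173.7 / (31.304 × 10⁻⁵) = 559,588,870
N ≈ √559,588,870 ≈ 23,655.6

≈ 23660 RPM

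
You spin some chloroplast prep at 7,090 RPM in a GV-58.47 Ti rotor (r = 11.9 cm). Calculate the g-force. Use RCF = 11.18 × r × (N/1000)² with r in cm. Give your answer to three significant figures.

6690 x g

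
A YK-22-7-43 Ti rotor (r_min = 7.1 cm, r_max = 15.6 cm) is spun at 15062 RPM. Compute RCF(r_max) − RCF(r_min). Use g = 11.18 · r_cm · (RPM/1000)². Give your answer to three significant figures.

RCF_max = 11.18 × 15.6 × (15.062)² = 11.18 × 15.6 × 226.863844 ≈ 39,566.9 × g
RCF_min = 11.18 × 7.1 × (15.062)² = 11.18 × 7.1 × 226.863844 ≈ 18,008 × g
ΔRCF = 39,566.9 − 18,008 = 21,558.9

≈ 21600 x g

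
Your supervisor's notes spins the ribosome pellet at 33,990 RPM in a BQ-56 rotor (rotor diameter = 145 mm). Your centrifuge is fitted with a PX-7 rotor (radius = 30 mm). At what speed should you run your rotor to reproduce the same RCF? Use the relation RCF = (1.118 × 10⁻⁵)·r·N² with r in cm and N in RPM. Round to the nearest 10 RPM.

≈ 52840 RPM

Original rotor: r = 145 mm / 2 = 72.5 mm = 7.25 cm
RCF_original = 1.118 × 10⁻⁵ × 7.25 × (33990)² = 1.118 × 10⁻⁵ × 7.25 × 1,155,320,100 ≈ 93,644.5 × g
Your rotor: r = 30 mm = 3.0 cm
93,644.5 = 1.118 × 10⁻⁵ × 3 × N²
N² = 93,644.5 / (3.354 × 10⁻⁵) = 2,792,024,448
N ≈ √2,792,024,448 ≈ 52,839.6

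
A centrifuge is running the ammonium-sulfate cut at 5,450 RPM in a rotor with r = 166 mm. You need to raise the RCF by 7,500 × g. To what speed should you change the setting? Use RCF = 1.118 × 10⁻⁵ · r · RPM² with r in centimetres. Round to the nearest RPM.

8373 RPM

r = 166 mm = 16.6 cm
Current RCF = 1.118 × 10⁻⁵ × 16.6 × (5450)² = 1.118 × 10⁻⁵ × 16.6 × 29,702,500 ≈ 5,512.4 × g
Target RCF = 5,512.4 + 7,500 = 13,012.4 × g
N² = 13,012.4 / (18.5588 × 10⁻⁵) = 70,114,447
N ≈ √70,114,447 ≈ 8,373.4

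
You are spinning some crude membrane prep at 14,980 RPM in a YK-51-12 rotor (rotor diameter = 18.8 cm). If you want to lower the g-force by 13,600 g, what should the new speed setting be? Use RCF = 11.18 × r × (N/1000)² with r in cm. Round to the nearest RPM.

9746 RPM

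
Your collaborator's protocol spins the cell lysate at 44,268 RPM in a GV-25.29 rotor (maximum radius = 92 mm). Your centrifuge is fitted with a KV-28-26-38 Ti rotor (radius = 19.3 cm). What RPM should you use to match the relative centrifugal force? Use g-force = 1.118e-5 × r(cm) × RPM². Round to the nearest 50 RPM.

Original rotor: r = 92 mm = 9.2 cm
RCF_original = 1.118 × 10⁻⁵ × 9.2 × (44268)² = 1.118 × 10⁻⁵ × 9.2 × 1,959,655,824 ≈ 201,562.4 × g
201,562.4 = 1.118 × 10⁻⁵ × 19.3 × N²
N² = 201,562.4 / (21.5774 × 10⁻⁵) = 934,136,643
N ≈ √934,136,643 ≈ 30,563.6

30550 RPM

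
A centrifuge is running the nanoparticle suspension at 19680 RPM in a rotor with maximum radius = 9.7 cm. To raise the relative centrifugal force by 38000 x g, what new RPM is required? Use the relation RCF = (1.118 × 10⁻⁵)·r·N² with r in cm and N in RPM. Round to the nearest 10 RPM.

Current RCF = 1.118 × 10⁻⁵ × 9.7 × (19680)² = 1.118 × 10⁻⁵ × 9.7 × 387,302,400 ≈ 42,001.4 × g
Target RCF = 42,001.4 + 38,000 = 80,001.4 × g
N² = 80,001.4 / (10.8446 × 10⁻⁵) = 737,707,246
N ≈ √737,707,246 ≈ 27,160.8

≈ 27160 RPM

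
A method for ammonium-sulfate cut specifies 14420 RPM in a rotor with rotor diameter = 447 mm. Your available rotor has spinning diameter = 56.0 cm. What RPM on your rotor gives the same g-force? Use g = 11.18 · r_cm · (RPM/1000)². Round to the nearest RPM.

Original rotor: r = 447 mm / 2 = 223.5 mm = 22.35 cm
RCF = 11.18 × r × (N/1000)²
RCF_original = 11.18 × 22.35 × (14.42)² = 11.18 × 22.35 × 207.9364 ≈ 51,957.7 × g
Your rotor: r = 56.0 / 2 = 28 cm
51,957.7 = 11.18 × 28 × (N/1000)²
(N/1000)² = 51,957.7 / 313.04 = 165.9778
N = 1000 × √165.9778 ≈ 12,883.2

12883 RPM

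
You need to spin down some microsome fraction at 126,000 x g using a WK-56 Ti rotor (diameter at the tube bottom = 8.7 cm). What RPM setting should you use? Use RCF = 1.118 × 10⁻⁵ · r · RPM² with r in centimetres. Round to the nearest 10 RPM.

≈ 50900 RPM

r = 8.7 / 2 = 4.35 cm
126,000 = 1.118 × 10⁻⁵ × 4.35 × N²
N² = 126,000 / (4.8633 × 10⁻⁵) = 2,590,833,385
N ≈ √2,590,833,385 ≈ 50,900.2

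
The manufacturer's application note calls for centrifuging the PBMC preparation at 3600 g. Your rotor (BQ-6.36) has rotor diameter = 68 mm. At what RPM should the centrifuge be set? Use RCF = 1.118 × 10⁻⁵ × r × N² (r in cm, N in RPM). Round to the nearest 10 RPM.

r = 68 mm / 2 = 34 mm = 3.4 cm
RCF = 1.118 × 10⁻⁵ × r × N²
3,600 = 1.118 × 10⁻⁵ × 3.4 × N²
N² = 3,600 / (3.8012 × 10⁻⁵) = 94,706,935
N ≈ √94,706,935 ≈ 9,731.7

N ≈ 9730 RPM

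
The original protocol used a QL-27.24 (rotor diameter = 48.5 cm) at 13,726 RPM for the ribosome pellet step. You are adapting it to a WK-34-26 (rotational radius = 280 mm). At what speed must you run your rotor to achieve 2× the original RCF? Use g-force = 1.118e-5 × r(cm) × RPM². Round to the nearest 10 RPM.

18060 RPM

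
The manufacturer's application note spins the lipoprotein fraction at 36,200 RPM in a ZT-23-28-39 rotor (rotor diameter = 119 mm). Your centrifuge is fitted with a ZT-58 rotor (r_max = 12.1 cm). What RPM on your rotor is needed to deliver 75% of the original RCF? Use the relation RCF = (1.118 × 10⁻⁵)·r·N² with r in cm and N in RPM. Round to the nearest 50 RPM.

Original rotor: r = 119 mm / 2 = 59.5 mm = 5.95 cm
RCF = 1.118 × 10⁻⁵ × r × N²
RCF_original = 1.118 × 10⁻⁵ × 5.95 × (36200)² = 1.118 × 10⁻⁵ × 5.95 × 1,310,440,000 ≈ 87,171.8 × g
Target RCF = 0.75 × 87,171.8 ≈ 65,378.9 × g
65,378.9 = 1.118 × 10⁻⁵ × 12.1 × N²
N² = 65,378.9 / (13.5278 × 10⁻⁵) = 483,292,923
N ≈ √483,292,923 ≈ 21,983.9

22000 RPM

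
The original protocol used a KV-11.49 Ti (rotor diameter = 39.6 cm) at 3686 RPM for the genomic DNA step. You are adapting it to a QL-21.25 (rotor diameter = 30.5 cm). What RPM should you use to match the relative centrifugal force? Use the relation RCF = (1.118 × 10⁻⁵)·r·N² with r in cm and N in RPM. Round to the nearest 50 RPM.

4200 RPM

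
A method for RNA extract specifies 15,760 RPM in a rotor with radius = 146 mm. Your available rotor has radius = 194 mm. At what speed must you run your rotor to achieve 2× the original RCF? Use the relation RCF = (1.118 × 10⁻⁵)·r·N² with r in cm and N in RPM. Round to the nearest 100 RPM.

Original rotor: r = 146 mm = 14.6 cm
RCF_original = 1.118 × 10⁻⁵ × 14.6 × (15760)² = 1.118 × 10⁻⁵ × 14.6 × 248,377,600 ≈ 40,542.2 × g
Target RCF = 2 × 40,542.2 ≈ 81,084.4 × g
Your rotor: r = 194 mm = 19.4 cm
81,084.4 = 1.118 × 10⁻⁵ × 19.4 × N²
N² = 81,084.4 / (21.6892 × 10⁻⁵) = 373,846,892
N ≈ √373,846,892 ≈ 19,335.1

19300 RPM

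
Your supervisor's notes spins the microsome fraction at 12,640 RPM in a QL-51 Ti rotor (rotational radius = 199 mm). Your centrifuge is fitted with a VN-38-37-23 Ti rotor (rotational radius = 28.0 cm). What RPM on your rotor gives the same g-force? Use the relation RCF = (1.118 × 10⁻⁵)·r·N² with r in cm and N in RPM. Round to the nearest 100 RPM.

10700 RPM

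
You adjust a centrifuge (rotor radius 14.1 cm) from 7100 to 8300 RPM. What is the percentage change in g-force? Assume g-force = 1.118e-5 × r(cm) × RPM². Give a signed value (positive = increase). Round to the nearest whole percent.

+37%

RCF ∝ N², so the ratio is (8300/7100)² = (1.169014)² = 1.3666.
Change = 1.3666 − 1 = +0.3666 → +36.7%.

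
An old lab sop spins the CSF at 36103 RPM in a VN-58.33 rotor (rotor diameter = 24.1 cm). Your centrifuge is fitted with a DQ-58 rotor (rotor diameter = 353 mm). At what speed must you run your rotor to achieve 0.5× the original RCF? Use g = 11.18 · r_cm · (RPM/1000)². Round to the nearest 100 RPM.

Original rotor: r = 24.1 / 2 = 12.05 cm
RCF_original = 11.18 × 12.05 × (36.103)² = 11.18 × 12.05 × 1,303.426609 ≈ 175,596.3 × g
Target RCF = 0.5 × 175,596.3 ≈ 87,798.1 × g
Your rotor: r = 353 mm / 2 = 176.5 mm = 17.65 cm
87,798.1 = 11.18 × 17.65 × (N/1000)²
(N/1000)² = 87,798.1 / 197.327 = 444.9371
N = 1000 × √444.9371 ≈ 21,093.5

21100 RPM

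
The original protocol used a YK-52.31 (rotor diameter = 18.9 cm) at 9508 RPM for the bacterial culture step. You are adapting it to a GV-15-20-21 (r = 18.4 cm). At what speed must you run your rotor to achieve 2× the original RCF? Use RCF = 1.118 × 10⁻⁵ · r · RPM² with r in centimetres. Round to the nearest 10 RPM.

Original rotor: r = 18.9 / 2 = 9.45 cm
RCF = 1.118 × 10⁻⁵ × r × N²
RCF_original = 1.118 × 10⁻⁵ × 9.45 × (9508)² = 1.118 × 10⁻⁵ × 9.45 × 90,402,064 ≈ 9,551.1 × g
Target RCF = 2 × 9,551.1 ≈ 19,102.2 × g
19,102.2 = 1.118 × 10⁻⁵ × 18.4 × N²
N² = 19,102.2 / (20.5712 × 10⁻⁵) = 92,858,948
N ≈ √92,858,948 ≈ 9,636.3

≈ 9640 RPM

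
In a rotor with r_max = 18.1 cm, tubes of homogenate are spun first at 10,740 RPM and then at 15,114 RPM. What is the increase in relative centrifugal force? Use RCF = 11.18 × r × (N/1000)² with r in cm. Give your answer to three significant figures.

RCF₁ = 11.18 × 18.1 × (10.74)² = 11.18 × 18.1 × 115.3476 ≈ 23,341.5 × g
RCF₂ = 11.18 × 18.1 × (15.114)² = 11.18 × 18.1 × 228.432996 ≈ 46,225.2 × g
Increase = 46,225.2 − 23,341.5 = 22,883.7

≈ 22900 g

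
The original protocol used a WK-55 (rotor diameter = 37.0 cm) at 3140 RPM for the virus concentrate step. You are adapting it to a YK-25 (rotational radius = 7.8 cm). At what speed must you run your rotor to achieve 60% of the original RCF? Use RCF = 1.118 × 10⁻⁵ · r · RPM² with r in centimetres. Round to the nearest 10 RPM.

Original rotor: r = 37.0 / 2 = 18.5 cm
RCF_original = 1.118 × 10⁻⁵ × 18.5 × (3140)² = 1.118 × 10⁻⁵ × 18.5 × 9,859,600 ≈ 2,039.3 × g
Target RCF = 0.6 × 2,039.3 ≈ 1,223.6 × g
1,223.6 = 1.118 × 10⁻⁵ × 7.8 × N²
N² = 1,223.6 / (8.7204 × 10⁻⁵) = 14,031,466
N ≈ √14,031,466 ≈ 3,745.9

3750 RPM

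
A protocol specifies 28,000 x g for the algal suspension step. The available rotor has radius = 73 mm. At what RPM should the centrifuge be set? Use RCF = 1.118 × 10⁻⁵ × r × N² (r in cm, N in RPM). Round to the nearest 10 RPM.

≈ 18520 RPM

r = 73 mm = 7.3 cm
28,000 = 1.118 × 10⁻⁵ × 7.3 × N²
N² = 28,000 / (8.1614 × 10⁻⁵) = 343,078,393
N ≈ √343,078,393 ≈ 18,522.4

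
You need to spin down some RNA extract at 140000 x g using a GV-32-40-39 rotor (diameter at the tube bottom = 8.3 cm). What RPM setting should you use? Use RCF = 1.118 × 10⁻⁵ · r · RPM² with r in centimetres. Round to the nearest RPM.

≈ 54931 RPM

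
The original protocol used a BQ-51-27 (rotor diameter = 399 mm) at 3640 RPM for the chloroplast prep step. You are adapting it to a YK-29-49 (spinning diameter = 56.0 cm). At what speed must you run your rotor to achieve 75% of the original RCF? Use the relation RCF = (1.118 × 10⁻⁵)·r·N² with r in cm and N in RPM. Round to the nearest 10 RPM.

2660 RPM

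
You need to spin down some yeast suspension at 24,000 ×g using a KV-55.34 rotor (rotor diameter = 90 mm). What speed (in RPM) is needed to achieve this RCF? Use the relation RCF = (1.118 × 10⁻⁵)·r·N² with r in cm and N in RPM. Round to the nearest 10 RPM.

r = 90 mm / 2 = 45 mm = 4.5 cm
RCF = 1.118 × 10⁻⁵ × r × N²
24,000 = 1.118 × 10⁻⁵ × 4.5 × N²
N² = 24,000 / (5.031 × 10⁻⁵) = 477,042,338
N ≈ √477,042,338 ≈ 21,841.3

≈ 21840 RPM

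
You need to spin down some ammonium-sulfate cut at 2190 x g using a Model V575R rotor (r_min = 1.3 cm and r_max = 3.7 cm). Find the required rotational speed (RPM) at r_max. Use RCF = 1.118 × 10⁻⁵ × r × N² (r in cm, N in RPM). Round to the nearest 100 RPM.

Use r_max = 3.7 cm.
RCF = 1.118 × 10⁻⁵ × r × N²
2,190 = 1.118 × 10⁻⁵ × 3.7 × N²
N² = 2,190 / (4.1366 × 10⁻⁵) = 52,942,030
N ≈ √52,942,030 ≈ 7,276.1

7300 RPM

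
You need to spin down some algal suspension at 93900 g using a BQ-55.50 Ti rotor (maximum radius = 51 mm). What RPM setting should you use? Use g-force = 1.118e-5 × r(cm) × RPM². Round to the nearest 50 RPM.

≈ 40600 RPM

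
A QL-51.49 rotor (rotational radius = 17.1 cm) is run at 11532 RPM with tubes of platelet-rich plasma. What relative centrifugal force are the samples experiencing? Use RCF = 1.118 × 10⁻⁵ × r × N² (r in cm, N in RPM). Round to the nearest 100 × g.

RCF = 1.118 × 10⁻⁵ × 17.1 × (11532)² = 1.118 × 10⁻⁵ × 17.1 × 132,987,024 ≈ 25,424.2 × g

≈ 25400 ×g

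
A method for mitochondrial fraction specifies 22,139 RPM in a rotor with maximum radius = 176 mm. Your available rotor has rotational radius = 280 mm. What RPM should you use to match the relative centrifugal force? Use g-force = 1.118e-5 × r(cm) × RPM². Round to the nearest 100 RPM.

≈ 17600 RPM

Original rotor: r = 176 mm = 17.6 cm
RCF = 1.118 × 10⁻⁵ × r × N²
RCF_original = 1.118 × 10⁻⁵ × 17.6 × (22139)² = 1.118 × 10⁻⁵ × 17.6 × 490,135,321 ≈ 96,442.9 × g
Your rotor: r = 280 mm = 28.0 cm
96,442.9 = 1.118 × 10⁻⁵ × 28 × N²
N² = 96,442.9 / (31.304 × 10⁻⁵) = 308,084,909
N ≈ √308,084,909 ≈ 17,552.3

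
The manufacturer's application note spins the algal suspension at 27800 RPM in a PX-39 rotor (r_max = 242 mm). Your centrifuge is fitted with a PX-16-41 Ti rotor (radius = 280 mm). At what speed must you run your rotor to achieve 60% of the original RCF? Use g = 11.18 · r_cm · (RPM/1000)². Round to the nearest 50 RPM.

20000 RPM

Original rotor: r = 242 mm = 24.2 cm
RCF_original = 11.18 × 24.2 × (27.8)² = 11.18 × 24.2 × 772.84 ≈ 209,096.5 × g
Target RCF = 0.6 × 209,096.5 ≈ 125,457.9 × g
Your rotor: r = 280 mm = 28.0 cm
125,457.9 = 11.18 × 28 × (N/1000)²
(N/1000)² = 125,457.9 / 313.04 = 400.7727
N = 1000 × √400.7727 ≈ 20,019.3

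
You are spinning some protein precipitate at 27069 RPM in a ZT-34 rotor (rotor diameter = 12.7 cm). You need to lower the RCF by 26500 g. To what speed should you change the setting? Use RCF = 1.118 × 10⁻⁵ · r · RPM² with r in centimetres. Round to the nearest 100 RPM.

≈ 19000 RPM

r = 12.7 / 2 = 6.35 cm
Current RCF = 1.118 × 10⁻⁵ × 6.35 × (27069)² = 1.118 × 10⁻⁵ × 6.35 × 732,730,761 ≈ 52,018.8 × g
Target RCF = 52,018.8 − 26,500 = 25,518.8 × g
N² = 25,518.8 / (7.0993 × 10⁻⁵) = 359,455,158
N ≈ √359,455,158 ≈ 18,959.3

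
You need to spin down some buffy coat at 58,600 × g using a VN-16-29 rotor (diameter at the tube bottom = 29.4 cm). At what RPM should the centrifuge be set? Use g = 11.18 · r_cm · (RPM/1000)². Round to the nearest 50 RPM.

N ≈ 18900 RPM

r = 29.4 / 2 = 14.7 cm
58,600 = 11.18 × 14.7 × (N/1000)²
(N/1000)² = 58,600 / 164.346 = 356.5648
N = 1000 × √356.5648 ≈ 18,882.9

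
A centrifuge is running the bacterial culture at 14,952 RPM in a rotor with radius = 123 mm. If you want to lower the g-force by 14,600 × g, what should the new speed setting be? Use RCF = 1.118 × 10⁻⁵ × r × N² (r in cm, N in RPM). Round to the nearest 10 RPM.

r = 123 mm = 12.3 cm
Current RCF = 1.118 × 10⁻⁵ × 12.3 × (14952)² = 1.118 × 10⁻⁵ × 12.3 × 223,562,304 ≈ 30,742.9 × g
Target RCF = 30,742.9 − 14,600 = 16,142.9 × g
N² = 16,142.9 / (13.7514 × 10⁻⁵) = 117,390,957
N ≈ √117,390,957 ≈ 10,834.7

10830 RPM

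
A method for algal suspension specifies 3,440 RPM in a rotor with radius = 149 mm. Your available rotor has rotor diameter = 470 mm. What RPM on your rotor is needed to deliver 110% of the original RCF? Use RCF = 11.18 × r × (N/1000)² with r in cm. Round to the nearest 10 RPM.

≈ 2870 RPM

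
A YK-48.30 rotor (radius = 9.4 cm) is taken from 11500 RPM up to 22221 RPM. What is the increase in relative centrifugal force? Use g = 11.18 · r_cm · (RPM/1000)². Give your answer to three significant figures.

RCF₁ = 11.18 × 9.4 × (11.5)² = 11.18 × 9.4 × 132.25 ≈ 13,898.4 × g
RCF₂ = 11.18 × 9.4 × (22.221)² = 11.18 × 9.4 × 493.772841 ≈ 51,891.6 × g
Increase = 51,891.6 − 13,898.4 = 37,993.2

38000 g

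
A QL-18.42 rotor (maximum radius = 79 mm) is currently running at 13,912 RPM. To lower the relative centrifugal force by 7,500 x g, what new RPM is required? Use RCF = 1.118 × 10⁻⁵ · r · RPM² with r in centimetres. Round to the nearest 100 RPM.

≈ 10400 RPM

r = 79 mm = 7.9 cm
Current RCF = 1.118 × 10⁻⁵ × 7.9 × (13912)² = 1.118 × 10⁻⁵ × 7.9 × 193,543,744 ≈ 17,094.2 × g
Target RCF = 17,094.2 − 7,500 = 9,594.2 × g
N² = 9,594.2 / (8.8322 × 10⁻⁵) = 108,627,522
N ≈ √108,627,522 ≈ 10,422.5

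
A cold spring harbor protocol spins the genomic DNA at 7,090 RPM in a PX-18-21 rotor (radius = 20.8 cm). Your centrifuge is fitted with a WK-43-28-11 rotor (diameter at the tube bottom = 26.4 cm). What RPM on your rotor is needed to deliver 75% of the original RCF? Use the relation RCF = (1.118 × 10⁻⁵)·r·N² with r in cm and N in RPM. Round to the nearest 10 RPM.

≈ 7710 RPM

RCF = 1.118 × 10⁻⁵ × r × N²
RCF_original = 1.118 × 10⁻⁵ × 20.8 × (7090)² = 1.118 × 10⁻⁵ × 20.8 × 50,268,100 ≈ 11,689.5 × g
Target RCF = 0.75 × 11,689.5 ≈ 8,767.1 × g
Your rotor: r = 26.4 / 2 = 13.2 cm
8,767.1 = 1.118 × 10⁻⁵ × 13.2 × N²
N² = 8,767.1 / (14.7576 × 10⁻⁵) = 59,407,356
N ≈ √59,407,356 ≈ 7,707.6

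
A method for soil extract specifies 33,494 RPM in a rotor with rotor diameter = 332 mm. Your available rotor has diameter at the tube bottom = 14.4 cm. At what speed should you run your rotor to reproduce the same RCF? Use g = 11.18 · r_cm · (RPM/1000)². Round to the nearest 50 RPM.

50850 RPM

Original rotor: r = 332 mm / 2 = 166 mm = 16.6 cm
RCF_original = 11.18 × 16.6 × (33.494)² = 11.18 × 16.6 × 1,121.848036 ≈ 208,201.5 × g
Your rotor: r = 14.4 / 2 = 7.2 cm
208,201.5 = 11.18 × 7.2 × (N/1000)²
(N/1000)² = 208,201.5 / 80.496 = 2586.483
N = 1000 × √2586.483 ≈ 50,857.5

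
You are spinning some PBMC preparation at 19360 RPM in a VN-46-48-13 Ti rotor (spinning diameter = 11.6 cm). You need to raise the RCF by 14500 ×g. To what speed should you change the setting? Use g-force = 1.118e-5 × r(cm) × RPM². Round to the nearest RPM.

r = 11.6 / 2 = 5.8 cm
Current RCF = 1.118 × 10⁻⁵ × 5.8 × (19360)² = 1.118 × 10⁻⁵ × 5.8 × 374,809,600 ≈ 24,304.2 × g
Target RCF = 24,304.2 + 14,500 = 38,804.2 × g
N² = 38,804.2 / (6.4844 × 10⁻⁵) = 598,423,910
N ≈ √598,423,910 ≈ 24,462.7

N₂ ≈ 24463 RPM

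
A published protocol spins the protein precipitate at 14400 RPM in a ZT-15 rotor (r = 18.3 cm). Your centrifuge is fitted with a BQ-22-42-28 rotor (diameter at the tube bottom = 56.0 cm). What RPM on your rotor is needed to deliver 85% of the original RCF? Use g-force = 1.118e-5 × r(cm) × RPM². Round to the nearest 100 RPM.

≈ 10700 RPM

RCF_original = 1.118 × 10⁻⁵ × 18.3 × (14400)² = 1.118 × 10⁻⁵ × 18.3 × 207,360,000 ≈ 42,424.6 × g
Target RCF = 0.85 × 42,424.6 ≈ 36,060.9 × g
Your rotor: r = 56.0 / 2 = 28 cm
36,060.9 = 1.118 × 10⁻⁵ × 28 × N²
N² = 36,060.9 / (31.304 × 10⁻⁵) = 115,195,822
N ≈ √115,195,822 ≈ 10,732.9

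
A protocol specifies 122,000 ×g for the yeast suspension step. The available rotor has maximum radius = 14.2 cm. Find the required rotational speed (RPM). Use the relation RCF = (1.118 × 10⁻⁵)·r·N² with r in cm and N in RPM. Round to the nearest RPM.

RCF = 1.118 × 10⁻⁵ × r × N²
122,000 = 1.118 × 10⁻⁵ × 14.2 × N²
N² = 122,000 / (15.8756 × 10⁻⁵) = 768,474,892
N ≈ √768,474,892 ≈ 27,721.4

≈ 27721 RPM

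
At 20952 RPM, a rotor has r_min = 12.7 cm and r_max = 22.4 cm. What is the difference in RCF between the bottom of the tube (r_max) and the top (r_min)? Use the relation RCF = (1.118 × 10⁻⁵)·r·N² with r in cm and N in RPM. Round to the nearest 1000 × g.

ΔRCF ≈ 48000 × g

ΔRCF = 1.118 × 10⁻⁵ × (r_max − r_min) × N² = 1.118 × 10⁻⁵ × 9.7 × 438,986,304 ≈ 47,606.3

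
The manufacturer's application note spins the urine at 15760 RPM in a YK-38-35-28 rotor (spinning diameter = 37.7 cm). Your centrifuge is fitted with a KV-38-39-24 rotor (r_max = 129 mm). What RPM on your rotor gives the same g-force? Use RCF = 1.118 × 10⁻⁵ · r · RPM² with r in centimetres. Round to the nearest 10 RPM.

≈ 19050 RPM

Original rotor: r = 37.7 / 2 = 18.85 cm
RCF = 1.118 × 10⁻⁵ × r × N²
RCF_original = 1.118 × 10⁻⁵ × 18.85 × (15760)² = 1.118 × 10⁻⁵ × 18.85 × 248,377,600 ≈ 52,343.8 × g
Your rotor: r = 129 mm = 12.9 cm
52,343.8 = 1.118 × 10⁻⁵ × 12.9 × N²
N² = 52,343.8 / (14.4222 × 10⁻⁵) = 362,939,080
N ≈ √362,939,080 ≈ 19,051.0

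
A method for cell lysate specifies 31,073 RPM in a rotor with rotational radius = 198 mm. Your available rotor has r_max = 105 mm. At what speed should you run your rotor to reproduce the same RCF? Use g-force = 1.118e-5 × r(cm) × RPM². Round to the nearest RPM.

42670 RPM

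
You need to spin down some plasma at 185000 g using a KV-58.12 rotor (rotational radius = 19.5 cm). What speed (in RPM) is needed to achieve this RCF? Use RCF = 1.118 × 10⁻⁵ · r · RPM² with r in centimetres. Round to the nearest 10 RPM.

≈ 29130 RPM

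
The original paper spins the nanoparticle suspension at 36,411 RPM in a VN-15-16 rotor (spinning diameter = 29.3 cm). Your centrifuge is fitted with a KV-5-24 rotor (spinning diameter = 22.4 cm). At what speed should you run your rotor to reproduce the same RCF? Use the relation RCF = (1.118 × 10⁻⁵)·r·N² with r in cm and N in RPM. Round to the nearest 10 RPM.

Original rotor: r = 29.3 / 2 = 14.65 cm
RCF = 1.118 × 10⁻⁵ × r × N²
RCF_original = 1.118 × 10⁻⁵ × 14.65 × (36411)² = 1.118 × 10⁻⁵ × 14.65 × 1,325,760,921 ≈ 217,142.4 × g
Your rotor: r = 22.4 / 2 = 11.2 cm
217,142.4 = 1.118 × 10⁻⁵ × 11.2 × N²
N² = 217,142.4 / (12.5216 × 10⁻⁵) = 1,734,142,602
N ≈ √1,734,142,602 ≈ 41,643.0

41640 RPM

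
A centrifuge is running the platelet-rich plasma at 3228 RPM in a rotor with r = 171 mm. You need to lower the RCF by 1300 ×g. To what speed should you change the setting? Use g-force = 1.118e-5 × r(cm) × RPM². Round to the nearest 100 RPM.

≈ 1900 RPM

r = 171 mm = 17.1 cm
Current RCF = 1.118 × 10⁻⁵ × 17.1 × (3228)² = 1.118 × 10⁻⁵ × 17.1 × 10,419,984 ≈ 1,992.1 × g
Target RCF = 1,992.1 − 1,300 = 692.1 × g
N² = 692.1 / (19.1178 × 10⁻⁵) = 3,620,186
N ≈ √3,620,186 ≈ 1,902.7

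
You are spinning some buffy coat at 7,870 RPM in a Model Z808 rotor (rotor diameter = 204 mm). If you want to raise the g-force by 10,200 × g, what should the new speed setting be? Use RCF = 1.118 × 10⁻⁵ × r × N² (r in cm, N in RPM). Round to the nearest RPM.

N₂ ≈ 12304 RPM

r = 204 mm / 2 = 102 mm = 10.2 cm
Current RCF = 1.118 × 10⁻⁵ × 10.2 × (7870)² = 1.118 × 10⁻⁵ × 10.2 × 61,936,900 ≈ 7,063 × g
Target RCF = 7,063 + 10,200 = 17,263 × g
N² = 17,263 / (11.4036 × 10⁻⁵) = 151,382,020
N ≈ √151,382,020 ≈ 12,303.7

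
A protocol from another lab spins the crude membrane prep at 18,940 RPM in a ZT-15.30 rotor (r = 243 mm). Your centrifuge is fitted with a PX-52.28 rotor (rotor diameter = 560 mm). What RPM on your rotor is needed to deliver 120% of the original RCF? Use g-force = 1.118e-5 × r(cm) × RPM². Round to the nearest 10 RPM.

Original rotor: r = 243 mm = 24.3 cm
RCF = 1.118 × 10⁻⁵ × r × N²
RCF_original = 1.118 × 10⁻⁵ × 24.3 × (18940)² = 1.118 × 10⁻⁵ × 24.3 × 358,723,600 ≈ 97,455.9 × g
Target RCF = 1.2 × 97,455.9 ≈ 116,947.1 × g
Your rotor: r = 560 mm / 2 = 280 mm = 28 cm
116,947.1 = 1.118 × 10⁻⁵ × 28 × N²
N² = 116,947.1 / (31.304 × 10⁻⁵) = 373,585,165
N ≈ √373,585,165 ≈ 19,328.4

≈ 19330 RPM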